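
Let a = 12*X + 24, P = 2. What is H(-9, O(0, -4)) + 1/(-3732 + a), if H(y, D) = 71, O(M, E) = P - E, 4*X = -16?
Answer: 266675/3756 ≈ 71.000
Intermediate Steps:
X = -4 (X = (1/4)*(-16) = -4)
O(M, E) = 2 - E
a = -24 (a = 12*(-4) + 24 = -48 + 24 = -24)
H(-9, O(0, -4)) + 1/(-3732 + a) = 71 + 1/(-3732 - 24) = 71 + 1/(-3756) = 71 - 1/3756 = 266675/3756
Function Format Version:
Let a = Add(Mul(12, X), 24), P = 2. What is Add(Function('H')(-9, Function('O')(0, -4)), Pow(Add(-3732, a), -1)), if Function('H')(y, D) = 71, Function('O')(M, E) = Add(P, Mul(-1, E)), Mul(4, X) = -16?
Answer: Rational(266675, 3756) ≈ 71.000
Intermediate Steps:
X = -4 (X = Mul(Rational(1, 4), -16) = -4)
Function('O')(M, E) = Add(2, Mul(-1, E))
a = -24 (a = Add(Mul(12, -4), 24) = Add(-48, 24) = -24)
Add(Function('H')(-9, Function('O')(0, -4)), Pow(Add(-3732, a), -1)) = Add(71, Pow(Add(-3732, -24), -1)) = Add(71, Pow(-3756, -1)) = Add(71, Rational(-1, 3756)) = Rational(266675, 3756)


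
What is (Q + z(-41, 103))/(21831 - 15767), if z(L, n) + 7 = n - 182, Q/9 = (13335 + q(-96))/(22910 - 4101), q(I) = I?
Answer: -1498423/114057776 ≈ -0.013137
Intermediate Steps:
Q = 119151/18809 (Q = 9*((13335 - 96)/(22910 - 4101)) = 9*(13239/18809) = 119151/18809 ≈ 6.3348)
z(L, n) = -189 + n (z(L, n) = -7 + (n - 182) = -7 + (-182 + n) = -189 + n)
(Q + z(-41, 103))/(21831 - 15767) = (119151/18809 + (-189 + 103))/(21831 - 15767) = (119151/18809 - 86)/6064 = -1498423/18809*1/6064 = -1498423/114057776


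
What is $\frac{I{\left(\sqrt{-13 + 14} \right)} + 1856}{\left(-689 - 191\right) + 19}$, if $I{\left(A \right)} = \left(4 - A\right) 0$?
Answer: $- \frac{1856}{861} \approx -2.1556$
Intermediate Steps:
$I{\left(A \right)} = 0$
$\frac{I{\left(\sqrt{-13 + 14} \right)} + 1856}{\left(-689 - 191\right) + 19} = \frac{0 + 1856}{\left(-689 - 191\right) + 19} = \frac{1856}{\left(-689 - 191\right) + 19} = \frac{1856}{-880 + 19} = \frac{1856}{-861} = 1856 \left(- \frac{1}{861}\right) = - \frac{1856}{861}$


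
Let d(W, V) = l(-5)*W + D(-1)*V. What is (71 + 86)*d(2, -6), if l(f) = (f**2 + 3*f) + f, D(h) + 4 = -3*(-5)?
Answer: -8792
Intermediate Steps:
D(h) = 11 (D(h) = -4 - 3*(-5) = -4 + 15 = 11)
l(f) = f**2 + 4*f
d(W, V) = 5*W + 11*V (d(W, V) = (-5*(4 - 5))*W + 11*V = (-5*(-1))*W + 11*V = 5*W + 11*V)
(71 + 86)*d(2, -6) = (71 + 86)*(5*2 + 11*(-6)) = 157*(10 - 66) = 157*(-56) = -8792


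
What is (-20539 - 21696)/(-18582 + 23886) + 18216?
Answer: 96575429/5304 ≈ 18208.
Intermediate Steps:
(-20539 - 21696)/(-18582 + 23886) + 18216 = -42235/5304 + 18216 = 96575429/5304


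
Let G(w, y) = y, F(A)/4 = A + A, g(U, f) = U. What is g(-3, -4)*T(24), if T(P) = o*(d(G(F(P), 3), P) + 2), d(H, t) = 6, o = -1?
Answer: 24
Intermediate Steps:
F(A) = 8*A (F(A) = 4*(A + A) = 4*(2*A) = 8*A)
T(P) = -8 (T(P) = -(6 + 2) = -1*8 = -8)
g(-3, -4)*T(24) = -3*(-8) = 24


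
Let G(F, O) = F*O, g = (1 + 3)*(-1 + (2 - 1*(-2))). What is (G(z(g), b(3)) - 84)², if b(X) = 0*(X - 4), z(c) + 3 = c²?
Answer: 7056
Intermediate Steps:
g = 12 (g = 4*(-1 + (2 + 2)) = 4*(-1 + 4) = 4*3 = 12)
z(c) = -3 + c²
b(X) = 0 (b(X) = 0*(-4 + X) = 0)
(G(z(g), b(3)) - 84)² = ((-3 + 12²)*0 - 84)² = ((-3 + 144)*0 - 84)² = (141*0 - 84)² = (0 - 84)² = (-84)² = 7056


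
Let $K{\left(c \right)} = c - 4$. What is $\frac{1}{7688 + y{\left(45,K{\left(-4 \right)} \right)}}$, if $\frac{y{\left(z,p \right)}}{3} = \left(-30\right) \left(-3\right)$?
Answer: $\frac{1}{7958} \approx 0.00012566$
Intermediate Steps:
$K{\left(c \right)} = -4 + c$ ($K{\left(c \right)} = c - 4 = -4 + c$)
$y{\left(z,p \right)} = 270$ ($y{\left(z,p \right)} = 3 \left(\left(-30\right) \left(-3\right)\right) = 3 \cdot 90 = 270$)
$\frac{1}{7688 + y{\left(45,K{\left(-4 \right)} \right)}} = \frac{1}{7688 + 270} = \frac{1}{7958}$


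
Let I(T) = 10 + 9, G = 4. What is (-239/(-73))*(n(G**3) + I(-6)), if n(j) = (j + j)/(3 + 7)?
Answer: 38001/365 ≈ 104.11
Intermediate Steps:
I(T) = 19
n(j) = j/5 (n(j) = (2*j)/10 = (2*j)*(1/10) = j/5)
(-239/(-73))*(n(G**3) + I(-6)) = (-239/(-73))*((1/5)*4**3 + 19) = (-239*(-1/73))*((1/5)*64 + 19) = 239*(64/5 + 19)/73 = (239/73)*(159/5) = 38001/365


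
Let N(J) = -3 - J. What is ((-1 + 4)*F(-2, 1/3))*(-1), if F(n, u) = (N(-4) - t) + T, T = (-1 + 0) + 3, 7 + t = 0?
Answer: -30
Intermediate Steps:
t = -7 (t = -7 + 0 = -7)
T = 2 (T = -1 + 3 = 2)
F(n, u) = 10 (F(n, u) = ((-3 - 1*(-4)) - 1*(-7)) + 2 = ((-3 + 4) + 7) + 2 = (1 + 7) + 2 = 8 + 2 = 10)
((-1 + 4)*F(-2, 1/3))*(-1) = ((-1 + 4)*10)*(-1) = (3*10)*(-1) = 30*(-1) = -30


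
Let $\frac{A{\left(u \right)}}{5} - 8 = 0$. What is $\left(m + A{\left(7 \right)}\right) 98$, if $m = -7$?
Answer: $3234$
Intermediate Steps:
$A{\left(u \right)} = 40$ ($A{\left(u \right)} = 40 + 5 \cdot 0 = 40 + 0 = 40$)
$\left(m + A{\left(7 \right)}\right) 98 = \left(-7 + 40\right) 98 = 33 \cdot 98 = 3234$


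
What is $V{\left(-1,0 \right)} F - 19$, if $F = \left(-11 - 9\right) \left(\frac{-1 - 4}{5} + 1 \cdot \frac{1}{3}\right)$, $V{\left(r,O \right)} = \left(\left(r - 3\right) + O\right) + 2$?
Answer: $- \frac{137}{3} \approx -45.667$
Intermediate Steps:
$V{\left(r,O \right)} = -1 + O + r$ ($V{\left(r,O \right)} = \left(\left(-3 + r\right) + O\right) + 2 = \left(-3 + O + r\right) + 2 = -1 + O + r$)
$F = \frac{40}{3}$ ($F = - 20 \left(\left(-5\right) \frac{1}{5} + 1 \cdot \frac{1}{3}\right) = - 20 \left(-1 + \frac{1}{3}\right) = \left(-20\right) \left(- \frac{2}{3}\right) = \frac{40}{3} \approx 13.333$)
$V{\left(-1,0 \right)} F - 19 = \left(-1 + 0 - 1\right) \frac{40}{3} - 19 = \left(-2\right) \frac{40}{3} - 19 = - \frac{80}{3} - 19 = - \frac{137}{3}$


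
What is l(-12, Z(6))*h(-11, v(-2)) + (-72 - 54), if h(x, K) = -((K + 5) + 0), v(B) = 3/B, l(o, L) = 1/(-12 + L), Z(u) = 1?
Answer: -2765/22 ≈ -125.68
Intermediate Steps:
h(x, K) = -5 - K (h(x, K) = -((5 + K) + 0) = -(5 + K) = -5 - K)
l(-12, Z(6))*h(-11, v(-2)) + (-72 - 54) = (-5 - 3/(-2))/(-12 + 1) + (-72 - 54) = (-5 - 3*(-1)/2)/(-11) - 126 = -(-5 - 1*(-3/2))/11 - 126 = -(-5 + 3/2)/11 - 126 = -1/11*(-7/2) - 126 = 7/22 - 126 = -2765/22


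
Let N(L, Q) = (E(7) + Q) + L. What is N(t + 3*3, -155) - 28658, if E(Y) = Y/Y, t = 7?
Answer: -28796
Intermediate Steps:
E(Y) = 1
N(L, Q) = 1 + L + Q (N(L, Q) = (1 + Q) + L = 1 + L + Q)
N(t + 3*3, -155) - 28658 = (1 + (7 + 3*3) - 155) - 28658 = (1 + (7 + 9) - 155) - 28658 = (1 + 16 - 155) - 28658 = -138 - 28658 = -28796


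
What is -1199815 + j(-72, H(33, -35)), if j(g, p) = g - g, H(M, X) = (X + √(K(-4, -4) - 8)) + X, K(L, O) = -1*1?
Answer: -1199815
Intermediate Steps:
K(L, O) = -1
H(M, X) = 2*X + 3*I (H(M, X) = (X + √(-1 - 8)) + X = (X + √(-9)) + X = (X + 3*I) + X = 2*X + 3*I)
j(g, p) = 0
-1199815 + j(-72, H(33, -35)) = -1199815 + 0 = -1199815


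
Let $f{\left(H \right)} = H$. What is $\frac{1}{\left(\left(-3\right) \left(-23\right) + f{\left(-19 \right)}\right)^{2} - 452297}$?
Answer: $- \frac{1}{449797} \approx -2.2232 \cdot 10^{-6}$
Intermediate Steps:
$\frac{1}{\left(\left(-3\right) \left(-23\right) + f{\left(-19 \right)}\right)^{2} - 452297} = \frac{1}{\left(\left(-3\right) \left(-23\right) - 19\right)^{2} - 452297} = \frac{1}{\left(69 - 19\right)^{2} - 452297} = \frac{1}{50^{2} - 452297} = \frac{1}{2500 - 452297} = \frac{1}{-449797} = - \frac{1}{449797}$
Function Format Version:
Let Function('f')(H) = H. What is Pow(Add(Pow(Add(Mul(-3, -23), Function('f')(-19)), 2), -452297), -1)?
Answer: Rational(-1, 449797) ≈ -2.2232e-6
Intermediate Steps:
Pow(Add(Pow(Add(Mul(-3, -23), Function('f')(-19)), 2), -452297), -1) = Pow(Add(Pow(Add(Mul(-3, -23), -19), 2), -452297), -1) = Pow(Add(Pow(Add(69, -19), 2), -452297), -1) = Pow(Add(Pow(50, 2), -452297), -1) = Pow(Add(2500, -452297), -1) = Pow(-449797, -1) = Rational(-1, 449797)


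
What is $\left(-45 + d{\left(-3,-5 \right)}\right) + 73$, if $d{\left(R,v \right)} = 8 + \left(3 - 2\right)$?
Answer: $37$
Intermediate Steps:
$d{\left(R,v \right)} = 9$ ($d{\left(R,v \right)} = 8 + \left(3 - 2\right) = 8 + 1 = 9$)
$\left(-45 + d{\left(-3,-5 \right)}\right) + 73 = \left(-45 + 9\right) + 73 = -36 + 73 = 37$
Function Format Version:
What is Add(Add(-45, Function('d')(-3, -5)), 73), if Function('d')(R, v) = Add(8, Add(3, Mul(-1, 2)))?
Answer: 37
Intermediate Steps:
Function('d')(R, v) = 9 (Function('d')(R, v) = Add(8, Add(3, -2)) = Add(8, 1) = 9)
Add(Add(-45, Function('d')(-3, -5)), 73) = Add(Add(-45, 9), 73) = Add(-36, 73) = 37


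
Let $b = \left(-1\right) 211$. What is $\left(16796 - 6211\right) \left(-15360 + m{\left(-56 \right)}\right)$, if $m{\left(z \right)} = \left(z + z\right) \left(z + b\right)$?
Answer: $153948240$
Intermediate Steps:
$b = -211$
$m{\left(z \right)} = 2 z \left(-211 + z\right)$ ($m{\left(z \right)} = \left(z + z\right) \left(z - 211\right) = 2 z \left(-211 + z\right)$)
$\left(16796 - 6211\right) \left(-15360 + m{\left(-56 \right)}\right) = \left(16796 - 6211\right) \left(-15360 + 2 \left(-56\right) \left(-211 - 56\right)\right) = 10585 \left(-15360 + 2 \left(-56\right) \left(-267\right)\right) = 10585 \left(-15360 + 29904\right) = 10585 \cdot 14544 = 153948240$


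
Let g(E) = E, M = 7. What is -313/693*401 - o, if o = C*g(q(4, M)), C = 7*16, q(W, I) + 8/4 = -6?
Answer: 495415/693 ≈ 714.88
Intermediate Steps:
q(W, I) = -8 (q(W, I) = -2 - 6 = -8)
C = 112
o = -896 (o = 112*(-8) = -896)
-313/693*401 - o = -313/693*401 - 1*(-896) = -313*1/693*401 + 896 = -313/693*401 + 896 = -125513/693 + 896 = 495415/693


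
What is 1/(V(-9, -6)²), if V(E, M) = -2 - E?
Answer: 1/49 ≈ 0.020408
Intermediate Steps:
1/(V(-9, -6)²) = 1/((-2 - 1*(-9))²) = 1/((-2 + 9)²) = 1/(7²) = 1/49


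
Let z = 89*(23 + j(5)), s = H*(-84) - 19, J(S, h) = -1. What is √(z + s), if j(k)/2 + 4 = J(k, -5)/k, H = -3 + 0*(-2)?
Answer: √38310/5 ≈ 39.146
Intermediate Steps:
H = -3 (H = -3 + 0 = -3)
j(k) = -8 - 2/k (j(k) = -8 + 2*(-1/k) = -8 - 2/k)
s = 233 (s = -3*(-84) - 19 = 252 - 19 = 233)
z = 6497/5 (z = 89*(23 + (-8 - 2/5)) = 89*(23 + (-8 - 2*⅕)) = 89*(23 + (-8 - ⅖)) = 89*(23 - 42/5) = 89*(73/5) = 6497/5 ≈ 1299.4)
√(z + s) = √(6497/5 + 233) = √(7662/5) = √38310/5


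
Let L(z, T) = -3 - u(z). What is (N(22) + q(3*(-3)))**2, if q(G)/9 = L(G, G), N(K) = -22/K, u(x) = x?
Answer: 2809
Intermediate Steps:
L(z, T) = -3 - z
q(G) = -27 - 9*G (q(G) = 9*(-3 - G) = -27 - 9*G)
(N(22) + q(3*(-3)))**2 = (-22/22 + (-27 - 27*(-3)))**2 = (-22*1/22 + (-27 - 9*(-9)))**2 = (-1 + (-27 + 81))**2 = (-1 + 54)**2 = 53**2 = 2809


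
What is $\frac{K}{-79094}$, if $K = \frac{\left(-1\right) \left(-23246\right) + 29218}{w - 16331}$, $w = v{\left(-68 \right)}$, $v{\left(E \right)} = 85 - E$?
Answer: $\frac{13116}{319895683} \approx 4.1001 \cdot 10^{-5}$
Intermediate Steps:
$w = 153$ ($w = 85 - -68 = 85 + 68 = 153$)
$K = - \frac{26232}{8089}$ ($K = \frac{\left(-1\right) \left(-23246\right) + 29218}{153 - 16331} = \frac{23246 + 29218}{-16178} = 52464 \left(- \frac{1}{16178}\right) = - \frac{26232}{8089} \approx -3.2429$)
$\frac{K}{-79094} = - \frac{26232}{8089 \left(-79094\right)} = \left(- \frac{26232}{8089}\right) \left(- \frac{1}{79094}\right) = \frac{13116}{319895683}$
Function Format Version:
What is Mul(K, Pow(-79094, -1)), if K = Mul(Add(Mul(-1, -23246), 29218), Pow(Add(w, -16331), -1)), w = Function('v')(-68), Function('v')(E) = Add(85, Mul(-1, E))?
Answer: Rational(13116, 319895683) ≈ 4.1001e-5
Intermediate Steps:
w = 153 (w = Add(85, Mul(-1, -68)) = Add(85, 68) = 153)
K = Rational(-26232, 8089) (K = Mul(Add(Mul(-1, -23246), 29218), Pow(Add(153, -16331), -1)) = Mul(Add(23246, 29218), Pow(-16178, -1)) = Mul(52464, Rational(-1, 16178)) = Rational(-26232, 8089) ≈ -3.2429)
Mul(K, Pow(-79094, -1)) = Mul(Rational(-26232, 8089), Pow(-79094, -1)) = Mul(Rational(-26232, 8089), Rational(-1, 79094)) = Rational(13116, 319895683)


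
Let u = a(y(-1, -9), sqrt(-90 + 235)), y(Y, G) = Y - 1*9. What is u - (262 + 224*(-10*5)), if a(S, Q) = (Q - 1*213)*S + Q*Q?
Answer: 13213 - 10*sqrt(145) ≈ 13093.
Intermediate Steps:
y(Y, G) = -9 + Y (y(Y, G) = Y - 9 = -9 + Y)
a(S, Q) = Q**2 + S*(-213 + Q) (a(S, Q) = (Q - 213)*S + Q**2 = (-213 + Q)*S + Q**2 = S*(-213 + Q) + Q**2 = Q**2 + S*(-213 + Q))
u = 2275 - 10*sqrt(145) (u = (sqrt(-90 + 235))**2 - 213*(-9 - 1) + sqrt(-90 + 235)*(-9 - 1) = (sqrt(145))**2 - 213*(-10) + sqrt(145)*(-10) = 145 + 2130 - 10*sqrt(145) = 2275 - 10*sqrt(145) ≈ 2154.6)
u - (262 + 224*(-10*5)) = (2275 - 10*sqrt(145)) - (262 + 224*(-10*5)) = (2275 - 10*sqrt(145)) - (262 + 224*(-50)) = (2275 - 10*sqrt(145)) - (262 - 11200) = (2275 - 10*sqrt(145)) - 1*(-10938) = (2275 - 10*sqrt(145)) + 10938 = 13213 - 10*sqrt(145)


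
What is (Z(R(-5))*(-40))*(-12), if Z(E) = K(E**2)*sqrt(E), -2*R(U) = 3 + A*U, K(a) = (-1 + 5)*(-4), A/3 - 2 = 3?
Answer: -46080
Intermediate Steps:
A = 15 (A = 6 + 3*3 = 6 + 9 = 15)
K(a) = -16 (K(a) = 4*(-4) = -16)
R(U) = -3/2 - 15*U/2 (R(U) = -(3 + 15*U)/2 = -3/2 - 15*U/2)
Z(E) = -16*sqrt(E)
(Z(R(-5))*(-40))*(-12) = (-16*sqrt(-3/2 - 15/2*(-5))*(-40))*(-12) = (-16*sqrt(-3/2 + 75/2)*(-40))*(-12) = (-16*sqrt(36)*(-40))*(-12) = (-16*6*(-40))*(-12) = -96*(-40)*(-12) = 3840*(-12) = -46080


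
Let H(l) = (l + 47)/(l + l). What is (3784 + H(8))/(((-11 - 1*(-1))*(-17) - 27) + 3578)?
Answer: 60599/59536 ≈ 1.0179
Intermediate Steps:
H(l) = (47 + l)/(2*l) (H(l) = (47 + l)/((2*l)) = (47 + l)*(1/(2*l)) = (47 + l)/(2*l))
(3784 + H(8))/(((-11 - 1*(-1))*(-17) - 27) + 3578) = (3784 + (½)*(47 + 8)/8)/(((-11 - 1*(-1))*(-17) - 27) + 3578) = (3784 + (½)*(⅛)*55)/(((-11 + 1)*(-17) - 27) + 3578) = (3784 + 55/16)/((-10*(-17) - 27) + 3578) = 60599/(16*((170 - 27) + 3578)) = 60599/(16*(143 + 3578)) = (60599/16)/3721 = (60599/16)*(1/3721) = 60599/59536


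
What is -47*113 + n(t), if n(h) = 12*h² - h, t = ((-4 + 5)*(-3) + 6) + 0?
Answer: -5206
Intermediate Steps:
t = 3 (t = (1*(-3) + 6) + 0 = (-3 + 6) + 0 = 3 + 0 = 3)
n(h) = -h + 12*h²
-47*113 + n(t) = -47*113 + 3*(-1 + 12*3) = -5311 + 3*(-1 + 36) = -5311 + 3*35 = -5311 + 105 = -5206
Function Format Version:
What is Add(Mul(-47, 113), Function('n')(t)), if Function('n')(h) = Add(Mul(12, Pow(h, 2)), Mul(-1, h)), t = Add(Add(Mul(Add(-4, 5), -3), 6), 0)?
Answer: -5206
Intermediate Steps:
t = 3 (t = Add(Add(Mul(1, -3), 6), 0) = Add(Add(-3, 6), 0) = Add(3, 0) = 3)
Function('n')(h) = Add(Mul(-1, h), Mul(12, Pow(h, 2)))
Add(Mul(-47, 113), Function('n')(t)) = Add(Mul(-47, 113), Mul(3, Add(-1, Mul(12, 3)))) = Add(-5311, Mul(3, Add(-1, 36))) = Add(-5311, Mul(3, 35)) = Add(-5311, 105) = -5206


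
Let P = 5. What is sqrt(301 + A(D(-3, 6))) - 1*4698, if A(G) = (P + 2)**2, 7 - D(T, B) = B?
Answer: -4698 + 5*sqrt(14) ≈ -4679.3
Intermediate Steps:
D(T, B) = 7 - B
A(G) = 49 (A(G) = (5 + 2)**2 = 7**2 = 49)
sqrt(301 + A(D(-3, 6))) - 1*4698 = sqrt(301 + 49) - 1*4698 = sqrt(350) - 4698 = 5*sqrt(14) - 4698 = -4698 + 5*sqrt(14)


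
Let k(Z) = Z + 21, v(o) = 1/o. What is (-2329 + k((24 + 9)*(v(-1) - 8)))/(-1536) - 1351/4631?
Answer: 9988619/7113216 ≈ 1.4042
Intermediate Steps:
k(Z) = 21 + Z
(-2329 + k((24 + 9)*(v(-1) - 8)))/(-1536) - 1351/4631 = (-2329 + (21 + (24 + 9)*(1/(-1) - 8)))/(-1536) - 1351/4631 = (-2329 + (21 + 33*(-1 - 8)))*(-1/1536) - 1351*1/4631 = (-2329 + (21 + 33*(-9)))*(-1/1536) - 1351/4631 = (-2329 + (21 - 297))*(-1/1536) - 1351/4631 = (-2329 - 276)*(-1/1536) - 1351/4631 = -2605*(-1/1536) - 1351/4631 = 2605/1536 - 1351/4631 = 9988619/7113216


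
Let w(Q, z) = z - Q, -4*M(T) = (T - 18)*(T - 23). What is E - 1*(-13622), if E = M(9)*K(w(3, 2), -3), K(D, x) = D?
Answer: 27307/2 ≈ 13654.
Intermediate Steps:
M(T) = -(-23 + T)*(-18 + T)/4 (M(T) = -(T - 18)*(T - 23)/4 = -(-18 + T)*(-23 + T)/4 = -(-23 + T)*(-18 + T)/4)
E = 63/2 (E = (-207/2 - ¼*9² + (41/4)*9)*(2 - 1*3) = (-207/2 - ¼*81 + 369/4)*(2 - 3) = (-207/2 - 81/4 + 369/4)*(-1) = -63/2*(-1) = 63/2 ≈ 31.500)
E - 1*(-13622) = 63/2 - 1*(-13622) = 63/2 + 13622 = 27307/2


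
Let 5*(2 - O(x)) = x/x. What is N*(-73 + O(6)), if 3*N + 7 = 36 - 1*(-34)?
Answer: -7476/5 ≈ -1495.2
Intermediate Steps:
N = 21 (N = -7/3 + (36 - 1*(-34))/3 = -7/3 + (36 + 34)/3 = -7/3 + (1/3)*70 = -7/3 + 70/3 = 21)
O(x) = 9/5 (O(x) = 2 - x/(5*x) = 2 - 1/5*1 = 2 - 1/5 = 9/5)
N*(-73 + O(6)) = 21*(-73 + 9/5) = 21*(-356/5) = -7476/5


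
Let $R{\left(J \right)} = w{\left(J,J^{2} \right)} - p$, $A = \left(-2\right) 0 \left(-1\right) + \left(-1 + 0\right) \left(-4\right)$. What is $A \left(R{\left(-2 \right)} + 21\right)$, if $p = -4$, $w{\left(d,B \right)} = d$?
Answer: $92$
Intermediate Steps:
$A = 4$ ($A = 0 \left(-1\right) - -4 = 0 + 4 = 4$)
$R{\left(J \right)} = 4 + J$ ($R{\left(J \right)} = J - -4 = J + 4 = 4 + J$)
$A \left(R{\left(-2 \right)} + 21\right) = 4 \left(\left(4 - 2\right) + 21\right) = 4 \left(2 + 21\right) = 4 \cdot 23 = 92$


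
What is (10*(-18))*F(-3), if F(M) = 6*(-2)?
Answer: 2160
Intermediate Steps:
F(M) = -12
(10*(-18))*F(-3) = (10*(-18))*(-12) = -180*(-12) = 2160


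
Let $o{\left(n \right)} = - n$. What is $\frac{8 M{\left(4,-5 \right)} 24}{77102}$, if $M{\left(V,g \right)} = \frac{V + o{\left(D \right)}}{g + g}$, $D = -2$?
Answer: $- \frac{288}{192755} \approx -0.0014941$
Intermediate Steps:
$M{\left(V,g \right)} = \frac{2 + V}{2 g}$ ($M{\left(V,g \right)} = \frac{V - -2}{g + g} = \frac{V + 2}{2 g} = \left(2 + V\right) \frac{1}{2 g} = \frac{2 + V}{2 g}$)
$\frac{8 M{\left(4,-5 \right)} 24}{77102} = \frac{8 \frac{2 + 4}{2 \left(-5\right)} 24}{77102} = 8 \cdot \frac{1}{2} \left(- \frac{1}{5}\right) 6 \cdot 24 \cdot \frac{1}{77102} = 8 \left(- \frac{3}{5}\right) 24 \cdot \frac{1}{77102} = \left(- \frac{24}{5}\right) 24 \cdot \frac{1}{77102} = \left(- \frac{576}{5}\right) \frac{1}{77102} = - \frac{288}{192755}$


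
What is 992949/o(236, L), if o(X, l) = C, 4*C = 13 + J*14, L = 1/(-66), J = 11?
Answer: 3971796/167 ≈ 23783.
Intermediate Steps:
L = -1/66 ≈ -0.015152
C = 167/4 (C = (13 + 11*14)/4 = (13 + 154)/4 = (¼)*167 = 167/4 ≈ 41.750)
o(X, l) = 167/4
992949/o(236, L) = 992949/(167/4) = 992949*(4/167) = 3971796/167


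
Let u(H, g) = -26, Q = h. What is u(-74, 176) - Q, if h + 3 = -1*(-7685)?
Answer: -7708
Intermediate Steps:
h = 7682 (h = -3 - 1*(-7685) = -3 + 7685 = 7682)
Q = 7682
u(-74, 176) - Q = -26 - 1*7682 = -26 - 7682 = -7708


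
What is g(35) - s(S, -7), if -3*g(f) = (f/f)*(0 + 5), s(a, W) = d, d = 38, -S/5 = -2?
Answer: -119/3 ≈ -39.667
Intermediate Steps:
S = 10 (S = -5*(-2) = 10)
s(a, W) = 38
g(f) = -5/3 (g(f) = -f/f*(0 + 5)/3 = -5/3)
g(35) - s(S, -7) = -5/3 - 1*38 = -5/3 - 38 = -119/3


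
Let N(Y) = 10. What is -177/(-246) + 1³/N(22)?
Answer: 168/205 ≈ 0.81951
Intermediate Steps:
-177/(-246) + 1³/N(22) = -177/(-246) + 1³/10 = -177*(-1/246) + 1*(⅒) = 59/82 + ⅒ = 168/205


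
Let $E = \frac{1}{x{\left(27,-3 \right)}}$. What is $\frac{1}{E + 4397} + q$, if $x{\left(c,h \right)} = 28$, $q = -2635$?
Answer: $- \frac{324413267}{123117} \approx -2635.0$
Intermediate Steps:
$E = \frac{1}{28} \approx 0.035714$
$\frac{1}{E + 4397} + q = \frac{1}{\frac{1}{28} + 4397} - 2635 = \frac{1}{\frac{123117}{28}} - 2635 = \frac{28}{123117} - 2635 = - \frac{324413267}{123117}$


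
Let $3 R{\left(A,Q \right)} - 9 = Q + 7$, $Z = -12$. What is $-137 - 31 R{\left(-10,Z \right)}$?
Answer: $- \frac{535}{3} \approx -178.33$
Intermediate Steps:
$R{\left(A,Q \right)} = \frac{16}{3} + \frac{Q}{3}$ ($R{\left(A,Q \right)} = 3 + \frac{Q + 7}{3} = 3 + \frac{7 + Q}{3} = 3 + \left(\frac{7}{3} + \frac{Q}{3}\right) = \frac{16}{3} + \frac{Q}{3}$)
$-137 - 31 R{\left(-10,Z \right)} = -137 - 31 \left(\frac{16}{3} + \frac{1}{3} \left(-12\right)\right) = -137 - 31 \left(\frac{16}{3} - 4\right) = -137 - \frac{124}{3} = - \frac{535}{3}$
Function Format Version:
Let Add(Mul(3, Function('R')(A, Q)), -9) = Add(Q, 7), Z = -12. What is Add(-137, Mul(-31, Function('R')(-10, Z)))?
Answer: Rational(-535, 3) ≈ -178.33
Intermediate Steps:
Function('R')(A, Q) = Add(Rational(16, 3), Mul(Rational(1, 3), Q)) (Function('R')(A, Q) = Add(3, Mul(Rational(1, 3), Add(Q, 7))) = Add(3, Mul(Rational(1, 3), Add(7, Q))) = Add(3, Add(Rational(7, 3), Mul(Rational(1, 3), Q))) = Add(Rational(16, 3), Mul(Rational(1, 3), Q)))
Add(-137, Mul(-31, Function('R')(-10, Z))) = Add(-137, Mul(-31, Add(Rational(16, 3), Mul(Rational(1, 3), -12)))) = Add(-137, Mul(-31, Add(Rational(16, 3), -4))) = Add(-137, Mul(-31, Rational(4, 3))) = Add(-137, Rational(-124, 3)) = Rational(-535, 3)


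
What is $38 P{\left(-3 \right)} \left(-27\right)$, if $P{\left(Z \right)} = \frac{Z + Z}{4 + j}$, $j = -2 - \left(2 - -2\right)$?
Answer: $-3078$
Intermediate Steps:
$j = -6$ ($j = -2 - \left(2 + 2\right) = -2 - 4 = -6$)
$P{\left(Z \right)} = - Z$ ($P{\left(Z \right)} = \frac{Z + Z}{4 - 6} = \frac{2 Z}{-2} = 2 Z \left(- \frac{1}{2}\right) = - Z$)
$38 P{\left(-3 \right)} \left(-27\right) = 38 \left(\left(-1\right) \left(-3\right)\right) \left(-27\right) = 38 \cdot 3 \left(-27\right) = 114 \left(-27\right) = -3078$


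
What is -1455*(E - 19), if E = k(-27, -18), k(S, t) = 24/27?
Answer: 79055/3 ≈ 26352.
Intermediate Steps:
k(S, t) = 8/9 (k(S, t) = 24*(1/27) = 8/9)
E = 8/9 ≈ 0.88889
-1455*(E - 19) = -1455*(8/9 - 19) = -1455*(-163/9) = 79055/3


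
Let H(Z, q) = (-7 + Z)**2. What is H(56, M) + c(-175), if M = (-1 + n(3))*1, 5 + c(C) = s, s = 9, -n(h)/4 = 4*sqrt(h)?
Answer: 2405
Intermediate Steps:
n(h) = -16*sqrt(h)
c(C) = 4 (c(C) = -5 + 9 = 4)
M = -1 - 16*sqrt(3) (M = (-1 - 16*sqrt(3))*1 = -1 - 16*sqrt(3) ≈ -28.713)
H(56, M) + c(-175) = (-7 + 56)**2 + 4 = 49**2 + 4 = 2401 + 4 = 2405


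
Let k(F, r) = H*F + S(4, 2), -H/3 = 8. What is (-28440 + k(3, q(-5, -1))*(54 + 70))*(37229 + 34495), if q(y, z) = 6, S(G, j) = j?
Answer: -2662394880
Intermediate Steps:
H = -24 (H = -3*8 = -24)
k(F, r) = 2 - 24*F (k(F, r) = -24*F + 2 = 2 - 24*F)
(-28440 + k(3, q(-5, -1))*(54 + 70))*(37229 + 34495) = (-28440 + (2 - 24*3)*(54 + 70))*(37229 + 34495) = (-28440 + (2 - 72)*124)*71724 = (-28440 - 70*124)*71724 = (-28440 - 8680)*71724 = -37120*71724 = -2662394880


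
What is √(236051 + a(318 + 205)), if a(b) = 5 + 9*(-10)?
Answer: √235966 ≈ 485.76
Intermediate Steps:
a(b) = -85 (a(b) = 5 - 90 = -85)
√(236051 + a(318 + 205)) = √(236051 - 85) = √235966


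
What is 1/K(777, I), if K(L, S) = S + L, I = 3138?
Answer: 1/3915 ≈ 0.00025543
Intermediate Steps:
K(L, S) = L + S
1/K(777, I) = 1/(777 + 3138) = 1/3915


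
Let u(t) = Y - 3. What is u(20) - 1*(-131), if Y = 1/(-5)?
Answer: 639/5 ≈ 127.80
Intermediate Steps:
Y = -⅕ ≈ -0.20000
u(t) = -16/5 (u(t) = -⅕ - 3 = -16/5)
u(20) - 1*(-131) = -16/5 - 1*(-131) = -16/5 + 131 = 639/5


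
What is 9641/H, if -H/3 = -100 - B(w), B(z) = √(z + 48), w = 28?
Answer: 241025/7443 - 9641*√19/14886 ≈ 29.560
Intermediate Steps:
B(z) = √(48 + z)
H = 300 + 6*√19 (H = -3*(-100 - √(48 + 28)) = -3*(-100 - √76) = -3*(-100 - 2*√19) = 300 + 6*√19 ≈ 326.15)
9641/H = 9641/(300 + 6*√19)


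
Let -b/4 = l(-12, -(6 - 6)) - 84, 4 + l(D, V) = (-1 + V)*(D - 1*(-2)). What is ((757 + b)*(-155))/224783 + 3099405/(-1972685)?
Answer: -15747039926/6821939267 ≈ -2.3083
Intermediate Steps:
l(D, V) = -4 + (-1 + V)*(2 + D) (l(D, V) = -4 + (-1 + V)*(D - 1*(-2)) = -4 + (-1 + V)*(D + 2) = -4 + (-1 + V)*(2 + D))
b = 312 (b = -4*((-6 - 1*(-12) + 2*(-(6 - 6)) - (-12)*(6 - 6)) - 84) = -4*((-6 + 12 + 2*(-1*0) - (-12)*0) - 84) = -4*((-6 + 12 + 2*0 - 12*0) - 84) = -4*((-6 + 12 + 0 + 0) - 84) = -4*(6 - 84) = -4*(-78) = 312)
((757 + b)*(-155))/224783 + 3099405/(-1972685) = ((757 + 312)*(-155))/224783 + 3099405/(-1972685) = (1069*(-155))*(1/224783) + 3099405*(-1/1972685) = -165695*1/224783 - 619881/394537 = -165695/224783 - 619881/394537 = -15747039926/6821939267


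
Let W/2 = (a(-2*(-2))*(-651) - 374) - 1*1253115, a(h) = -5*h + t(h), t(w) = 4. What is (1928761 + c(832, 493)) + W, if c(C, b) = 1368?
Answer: -556017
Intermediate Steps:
a(h) = 4 - 5*h (a(h) = -5*h + 4 = 4 - 5*h)
W = -2486146 (W = 2*(((4 - (-10)*(-2))*(-651) - 374) - 1*1253115) = 2*(((4 - 5*4)*(-651) - 374) - 1253115) = 2*(((4 - 20)*(-651) - 374) - 1253115) = 2*((-16*(-651) - 374) - 1253115) = 2*((10416 - 374) - 1253115) = 2*(10042 - 1253115) = 2*(-1243073) = -2486146)
(1928761 + c(832, 493)) + W = (1928761 + 1368) - 2486146 = 1930129 - 2486146 = -556017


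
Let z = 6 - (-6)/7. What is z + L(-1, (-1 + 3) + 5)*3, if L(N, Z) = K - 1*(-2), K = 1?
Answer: 111/7 ≈ 15.857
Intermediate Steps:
z = 48/7 (z = 6 - (-6)/7 = 6 - 1*(-6/7) = 6 + 6/7 = 48/7 ≈ 6.8571)
L(N, Z) = 3 (L(N, Z) = 1 - 1*(-2) = 1 + 2 = 3)
z + L(-1, (-1 + 3) + 5)*3 = 48/7 + 3*3 = 48/7 + 9 = 111/7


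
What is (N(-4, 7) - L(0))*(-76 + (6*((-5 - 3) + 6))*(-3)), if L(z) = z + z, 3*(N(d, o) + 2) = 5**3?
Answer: -4760/3 ≈ -1586.7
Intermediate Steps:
N(d, o) = 119/3 (N(d, o) = -2 + (1/3)*5**3 = -2 + (1/3)*125 = -2 + 125/3 = 119/3)
L(z) = 2*z
(N(-4, 7) - L(0))*(-76 + (6*((-5 - 3) + 6))*(-3)) = (119/3 - 2*0)*(-76 + (6*((-5 - 3) + 6))*(-3)) = (119/3 - 1*0)*(-76 + (6*(-8 + 6))*(-3)) = (119/3 + 0)*(-76 + (6*(-2))*(-3)) = 119*(-76 - 12*(-3))/3 = 119*(-76 + 36)/3 = (119/3)*(-40) = -4760/3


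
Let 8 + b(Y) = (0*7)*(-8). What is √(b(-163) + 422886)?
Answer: √422878 ≈ 650.29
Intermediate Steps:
b(Y) = -8 (b(Y) = -8 + (0*7)*(-8) = -8 + 0*(-8) = -8 + 0 = -8)
√(b(-163) + 422886) = √(-8 + 422886) = √422878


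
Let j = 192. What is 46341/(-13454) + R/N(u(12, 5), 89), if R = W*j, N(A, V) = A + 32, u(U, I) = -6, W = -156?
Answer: -15545349/13454 ≈ -1155.4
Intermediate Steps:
N(A, V) = 32 + A
R = -29952 (R = -156*192 = -29952)
46341/(-13454) + R/N(u(12, 5), 89) = 46341/(-13454) - 29952/(32 - 6) = 46341*(-1/13454) - 29952/26 = -46341/13454 - 29952*1/26 = -46341/13454 - 1152 = -15545349/13454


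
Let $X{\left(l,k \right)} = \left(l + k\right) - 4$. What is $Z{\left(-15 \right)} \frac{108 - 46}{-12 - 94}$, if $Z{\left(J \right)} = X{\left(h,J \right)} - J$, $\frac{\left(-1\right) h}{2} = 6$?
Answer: $\frac{496}{53} \approx 9.3585$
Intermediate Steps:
$h = -12$ ($h = \left(-2\right) 6 = -12$)
$X{\left(l,k \right)} = -4 + k + l$ ($X{\left(l,k \right)} = \left(k + l\right) - 4 = -4 + k + l$)
$Z{\left(J \right)} = -16$ ($Z{\left(J \right)} = \left(-4 + J - 12\right) - J = \left(-16 + J\right) - J = -16$)
$Z{\left(-15 \right)} \frac{108 - 46}{-12 - 94} = - 16 \frac{108 - 46}{-12 - 94} = - 16 \frac{62}{-106} = - 16 \cdot 62 \left(- \frac{1}{106}\right) = \left(-16\right) \left(- \frac{31}{53}\right) = \frac{496}{53}$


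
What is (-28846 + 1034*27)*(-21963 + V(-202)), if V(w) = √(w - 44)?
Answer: 20381664 - 928*I*√246 ≈ 2.0382e+7 - 14555.0*I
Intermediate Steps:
V(w) = √(-44 + w)
(-28846 + 1034*27)*(-21963 + V(-202)) = (-28846 + 1034*27)*(-21963 + √(-44 - 202)) = (-28846 + 27918)*(-21963 + √(-246)) = -928*(-21963 + I*√246) = 20381664 - 928*I*√246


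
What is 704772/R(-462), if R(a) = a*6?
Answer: -19577/77 ≈ -254.25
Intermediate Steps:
R(a) = 6*a
704772/R(-462) = 704772/((6*(-462))) = 704772/(-2772) = 704772*(-1/2772) = -19577/77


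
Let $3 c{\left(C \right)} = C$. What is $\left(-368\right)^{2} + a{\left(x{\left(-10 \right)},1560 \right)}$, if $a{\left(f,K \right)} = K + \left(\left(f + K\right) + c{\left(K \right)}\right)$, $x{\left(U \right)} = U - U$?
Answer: $139064$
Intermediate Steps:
$c{\left(C \right)} = \frac{C}{3}$
$x{\left(U \right)} = 0$
$a{\left(f,K \right)} = f + \frac{7 K}{3}$ ($a{\left(f,K \right)} = K + \left(\left(f + K\right) + \frac{K}{3}\right) = K + \left(\left(K + f\right) + \frac{K}{3}\right) = K + \left(f + \frac{4 K}{3}\right) = f + \frac{7 K}{3}$)
$\left(-368\right)^{2} + a{\left(x{\left(-10 \right)},1560 \right)} = \left(-368\right)^{2} + \left(0 + \frac{7}{3} \cdot 1560\right) = 135424 + \left(0 + 3640\right) = 135424 + 3640 = 139064$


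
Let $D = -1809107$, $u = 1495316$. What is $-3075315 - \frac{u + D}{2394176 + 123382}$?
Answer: $- \frac{2580761188993}{839186} \approx -3.0753 \cdot 10^{6}$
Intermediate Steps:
$-3075315 - \frac{u + D}{2394176 + 123382} = -3075315 - \frac{1495316 - 1809107}{2394176 + 123382} = -3075315 - - \frac{313791}{2517558} = -3075315 - \left(-313791\right) \frac{1}{2517558} = -3075315 - - \frac{104597}{839186} = -3075315 + \frac{104597}{839186} = - \frac{2580761188993}{839186}$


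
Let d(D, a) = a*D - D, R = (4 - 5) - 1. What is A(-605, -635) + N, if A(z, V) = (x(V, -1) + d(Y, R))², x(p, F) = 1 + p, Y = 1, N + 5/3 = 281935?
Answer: 2063107/3 ≈ 6.8770e+5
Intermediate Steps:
N = 845800/3 (N = -5/3 + 281935 = 845800/3 ≈ 2.8193e+5)
R = -2 (R = -1 - 1 = -2)
d(D, a) = -D + D*a (d(D, a) = D*a - D = -D + D*a)
A(z, V) = (-2 + V)² (A(z, V) = ((1 + V) + 1*(-1 - 2))² = ((1 + V) + 1*(-3))² = ((1 + V) - 3)² = (-2 + V)²)
A(-605, -635) + N = (-2 - 635)² + 845800/3 = (-637)² + 845800/3 = 405769 + 845800/3 = 2063107/3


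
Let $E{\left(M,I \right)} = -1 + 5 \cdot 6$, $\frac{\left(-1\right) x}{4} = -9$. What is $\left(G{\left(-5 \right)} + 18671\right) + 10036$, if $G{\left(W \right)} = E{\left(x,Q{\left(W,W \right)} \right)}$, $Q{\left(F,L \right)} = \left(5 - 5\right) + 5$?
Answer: $28736$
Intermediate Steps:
$x = 36$ ($x = \left(-4\right) \left(-9\right) = 36$)
$Q{\left(F,L \right)} = 5$ ($Q{\left(F,L \right)} = 0 + 5 = 5$)
$E{\left(M,I \right)} = 29$ ($E{\left(M,I \right)} = -1 + 30 = 29$)
$G{\left(W \right)} = 29$
$\left(G{\left(-5 \right)} + 18671\right) + 10036 = \left(29 + 18671\right) + 10036 = 18700 + 10036 = 28736$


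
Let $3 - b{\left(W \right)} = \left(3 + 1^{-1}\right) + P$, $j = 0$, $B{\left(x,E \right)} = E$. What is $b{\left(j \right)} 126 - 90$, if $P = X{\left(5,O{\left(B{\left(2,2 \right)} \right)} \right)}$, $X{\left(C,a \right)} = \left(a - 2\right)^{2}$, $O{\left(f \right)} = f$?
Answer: $-216$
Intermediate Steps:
$X{\left(C,a \right)} = \left(-2 + a\right)^{2}$
$P = 0$ ($P = \left(-2 + 2\right)^{2} = 0^{2} = 0$)
$b{\left(W \right)} = -1$ ($b{\left(W \right)} = 3 - \left(\left(3 + 1^{-1}\right) + 0\right) = 3 - \left(\left(3 + 1\right) + 0\right) = 3 - \left(4 + 0\right) = 3 - 4 = -1$)
$b{\left(j \right)} 126 - 90 = \left(-1\right) 126 - 90 = -126 - 90 = -216$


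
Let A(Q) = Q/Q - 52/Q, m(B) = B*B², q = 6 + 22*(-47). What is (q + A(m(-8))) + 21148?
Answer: 2575501/128 ≈ 20121.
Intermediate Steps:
q = -1028 (q = 6 - 1034 = -1028)
m(B) = B³
A(Q) = 1 - 52/Q
(q + A(m(-8))) + 21148 = (-1028 + (-52 + (-8)³)/((-8)³)) + 21148 = (-1028 + (-52 - 512)/(-512)) + 21148 = (-1028 - 1/512*(-564)) + 21148 = (-1028 + 141/128) + 21148 = -131443/128 + 21148 = 2575501/128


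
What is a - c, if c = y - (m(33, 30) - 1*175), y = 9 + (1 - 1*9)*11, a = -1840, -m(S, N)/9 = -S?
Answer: -1639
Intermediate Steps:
m(S, N) = 9*S (m(S, N) = -(-9)*S = 9*S)
y = -79 (y = 9 + (1 - 9)*11 = 9 - 8*11 = 9 - 88 = -79)
c = -201 (c = -79 - (9*33 - 1*175) = -79 - (297 - 175) = -79 - 1*122 = -79 - 122 = -201)
a - c = -1840 - 1*(-201) = -1840 + 201 = -1639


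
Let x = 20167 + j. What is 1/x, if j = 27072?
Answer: 1/47239 ≈ 2.1169e-5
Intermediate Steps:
x = 47239 (x = 20167 + 27072 = 47239)
1/x = 1/47239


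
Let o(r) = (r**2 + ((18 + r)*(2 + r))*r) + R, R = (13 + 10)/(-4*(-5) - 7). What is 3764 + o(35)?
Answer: 957135/13 ≈ 73626.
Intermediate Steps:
R = 23/13 (R = 23/(20 - 7) = 23/13 ≈ 1.7692)
o(r) = 23/13 + r**2 + r*(2 + r)*(18 + r) (o(r) = (r**2 + ((18 + r)*(2 + r))*r) + 23/13 = (r**2 + ((2 + r)*(18 + r))*r) + 23/13 = (r**2 + r*(2 + r)*(18 + r)) + 23/13 = 23/13 + r**2 + r*(2 + r)*(18 + r))
3764 + o(35) = 3764 + (23/13 + 35**3 + 21*35**2 + 36*35) = 3764 + (23/13 + 42875 + 21*1225 + 1260) = 3764 + (23/13 + 42875 + 25725 + 1260) = 3764 + 908203/13 = 957135/13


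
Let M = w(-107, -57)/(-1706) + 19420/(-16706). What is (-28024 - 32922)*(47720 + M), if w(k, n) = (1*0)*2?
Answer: -24292798295700/8353 ≈ -2.9083e+9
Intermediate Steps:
w(k, n) = 0 (w(k, n) = 0*2 = 0)
M = -9710/8353 (M = 0/(-1706) + 19420/(-16706) = 0*(-1/1706) + 19420*(-1/16706) = 0 - 9710/8353 = -9710/8353 ≈ -1.1625)
(-28024 - 32922)*(47720 + M) = (-28024 - 32922)*(47720 - 9710/8353) = -60946*398595450/8353 = -24292798295700/8353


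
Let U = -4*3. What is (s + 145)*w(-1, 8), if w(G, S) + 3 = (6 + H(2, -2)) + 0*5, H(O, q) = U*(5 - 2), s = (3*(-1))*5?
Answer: -4290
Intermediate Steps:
s = -15 (s = -3*5 = -15)
U = -12
H(O, q) = -36 (H(O, q) = -12*(5 - 2) = -12*3 = -36)
w(G, S) = -33 (w(G, S) = -3 + ((6 - 36) + 0*5) = -3 + (-30 + 0) = -3 - 30 = -33)
(s + 145)*w(-1, 8) = (-15 + 145)*(-33) = 130*(-33) = -4290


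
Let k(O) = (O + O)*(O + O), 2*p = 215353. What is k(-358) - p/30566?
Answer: 31339471239/61132 ≈ 5.1265e+5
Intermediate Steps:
p = 215353/2 (p = (½)*215353 = 215353/2 ≈ 1.0768e+5)
k(O) = 4*O² (k(O) = (2*O)*(2*O) = 4*O²)
k(-358) - p/30566 = 4*(-358)² - 215353/(2*30566) = 4*128164 - 215353/(2*30566) = 512656 - 1*215353/61132 = 512656 - 215353/61132 = 31339471239/61132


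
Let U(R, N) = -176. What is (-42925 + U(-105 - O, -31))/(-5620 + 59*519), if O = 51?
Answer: -43101/25001 ≈ -1.7240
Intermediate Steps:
(-42925 + U(-105 - O, -31))/(-5620 + 59*519) = (-42925 - 176)/(-5620 + 59*519) = -43101/(-5620 + 30621) = -43101/25001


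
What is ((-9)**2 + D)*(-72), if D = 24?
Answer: -7560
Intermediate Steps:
((-9)**2 + D)*(-72) = ((-9)**2 + 24)*(-72) = (81 + 24)*(-72) = 105*(-72) = -7560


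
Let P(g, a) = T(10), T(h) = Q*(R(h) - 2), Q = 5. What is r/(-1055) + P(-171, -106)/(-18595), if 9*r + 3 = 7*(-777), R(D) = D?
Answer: 6720946/11770635 ≈ 0.57099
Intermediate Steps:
r = -1814/3 (r = -⅓ + (7*(-777))/9 = -⅓ + (⅑)*(-5439) = -⅓ - 1813/3 = -1814/3 ≈ -604.67)
T(h) = -10 + 5*h (T(h) = 5*(h - 2) = 5*(-2 + h) = -10 + 5*h)
P(g, a) = 40 (P(g, a) = -10 + 5*10 = -10 + 50 = 40)
r/(-1055) + P(-171, -106)/(-18595) = -1814/3/(-1055) + 40/(-18595) = -1814/3*(-1/1055) + 40*(-1/18595) = 1814/3165 - 8/3719 = 6720946/11770635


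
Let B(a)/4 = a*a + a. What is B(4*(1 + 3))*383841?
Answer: 417619008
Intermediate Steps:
B(a) = 4*a + 4*a² (B(a) = 4*(a*a + a) = 4*(a² + a) = 4*(a + a²) = 4*a + 4*a²)
B(4*(1 + 3))*383841 = (4*(4*(1 + 3))*(1 + 4*(1 + 3)))*383841 = (4*(4*4)*(1 + 4*4))*383841 = (4*16*(1 + 16))*383841 = (4*16*17)*383841 = 1088*383841 = 417619008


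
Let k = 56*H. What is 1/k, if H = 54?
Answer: 1/3024 ≈ 0.00033069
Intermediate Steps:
k = 3024 (k = 56*54 = 3024)
1/k = 1/3024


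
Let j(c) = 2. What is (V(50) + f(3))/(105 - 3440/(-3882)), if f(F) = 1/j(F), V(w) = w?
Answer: 196041/411050 ≈ 0.47693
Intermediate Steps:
f(F) = ½ (f(F) = 1/2 = ½)
(V(50) + f(3))/(105 - 3440/(-3882)) = (50 + ½)/(105 - 3440/(-3882)) = 101/(2*(105 - 3440*(-1/3882))) = 101/(2*(105 + 1720/1941)) = 101/(2*(205525/1941)) = (101/2)*(1941/205525) = 196041/411050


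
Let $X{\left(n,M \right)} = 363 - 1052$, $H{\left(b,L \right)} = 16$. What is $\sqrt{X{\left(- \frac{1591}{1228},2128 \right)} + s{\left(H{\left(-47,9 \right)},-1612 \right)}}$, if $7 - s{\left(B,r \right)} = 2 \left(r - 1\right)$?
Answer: $4 \sqrt{159} \approx 50.438$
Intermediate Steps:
$s{\left(B,r \right)} = 9 - 2 r$ ($s{\left(B,r \right)} = 7 - 2 \left(r - 1\right) = 7 - 2 \left(-1 + r\right) = 7 - \left(-2 + 2 r\right) = 9 - 2 r$)
$X{\left(n,M \right)} = -689$ ($X{\left(n,M \right)} = 363 - 1052 = -689$)
$\sqrt{X{\left(- \frac{1591}{1228},2128 \right)} + s{\left(H{\left(-47,9 \right)},-1612 \right)}} = \sqrt{-689 + \left(9 - -3224\right)} = \sqrt{-689 + \left(9 + 3224\right)} = \sqrt{-689 + 3233} = \sqrt{2544} = 4 \sqrt{159}$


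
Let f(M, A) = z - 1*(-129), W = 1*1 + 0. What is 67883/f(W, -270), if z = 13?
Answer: 67883/142 ≈ 478.05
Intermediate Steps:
W = 1 (W = 1 + 0 = 1)
f(M, A) = 142 (f(M, A) = 13 - 1*(-129) = 13 + 129 = 142)
67883/f(W, -270) = 67883/142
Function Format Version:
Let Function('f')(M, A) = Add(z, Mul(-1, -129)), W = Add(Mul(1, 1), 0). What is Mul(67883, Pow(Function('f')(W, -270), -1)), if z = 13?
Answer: Rational(67883, 142) ≈ 478.05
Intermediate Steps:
W = 1 (W = Add(1, 0) = 1)
Function('f')(M, A) = 142 (Function('f')(M, A) = Add(13, Mul(-1, -129)) = Add(13, 129) = 142)
Mul(67883, Pow(Function('f')(W, -270), -1)) = Mul(67883, Pow(142, -1)) = Mul(67883, Rational(1, 142)) = Rational(67883, 142)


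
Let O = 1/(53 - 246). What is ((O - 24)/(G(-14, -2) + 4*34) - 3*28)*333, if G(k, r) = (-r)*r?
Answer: -238052487/8492 ≈ -28033.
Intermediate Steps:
G(k, r) = -r**2
O = -1/193 (O = 1/(-193) = -1/193 ≈ -0.0051813)
((O - 24)/(G(-14, -2) + 4*34) - 3*28)*333 = ((-1/193 - 24)/(-1*(-2)**2 + 4*34) - 3*28)*333 = (-4633/(193*(-1*4 + 136)) - 84)*333 = (-4633/(193*(-4 + 136)) - 84)*333 = (-4633/193/132 - 84)*333 = (-4633/193*1/132 - 84)*333 = (-4633/25476 - 84)*333 = -2144617/25476*333 = -238052487/8492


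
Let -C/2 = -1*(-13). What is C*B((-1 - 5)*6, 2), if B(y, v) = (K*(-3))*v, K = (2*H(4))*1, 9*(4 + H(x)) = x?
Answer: -3328/3 ≈ -1109.3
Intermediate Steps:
H(x) = -4 + x/9
C = -26 (C = -(-2)*(-13) = -2*13 = -26)
K = -64/9 (K = (2*(-4 + (⅑)*4))*1 = (2*(-4 + 4/9))*1 = (2*(-32/9))*1 = -64/9*1 = -64/9 ≈ -7.1111)
B(y, v) = 64*v/3 (B(y, v) = (-64/9*(-3))*v = 64*v/3)
C*B((-1 - 5)*6, 2) = -1664*2/3 = -26*128/3 = -3328/3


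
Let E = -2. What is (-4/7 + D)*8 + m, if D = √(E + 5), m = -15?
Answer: -137/7 + 8*√3 ≈ -5.7150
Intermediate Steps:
D = √3 (D = √(-2 + 5) = √3 ≈ 1.7320)
(-4/7 + D)*8 + m = (-4/7 + √3)*8 - 15 = (-32/7 + 8*√3) - 15 = -137/7 + 8*√3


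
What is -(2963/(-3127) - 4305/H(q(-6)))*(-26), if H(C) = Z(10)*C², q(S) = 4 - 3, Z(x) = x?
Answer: -35077549/3127 ≈ -11218.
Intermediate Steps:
q(S) = 1
H(C) = 10*C²
-(2963/(-3127) - 4305/H(q(-6)))*(-26) = -(2963/(-3127) - 4305/(10*1²))*(-26) = -(2963*(-1/3127) - 4305/(10*1))*(-26) = -(-2963/3127 - 4305/10)*(-26) = -(-2963/3127 - 4305*⅒)*(-26) = -(-2963/3127 - 861/2)*(-26) = -(-2698273)*(-26)/6254 = -1*35077549/3127 = -35077549/3127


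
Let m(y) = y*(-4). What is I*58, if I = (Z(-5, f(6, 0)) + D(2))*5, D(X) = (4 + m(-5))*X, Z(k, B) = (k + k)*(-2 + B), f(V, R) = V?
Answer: 2320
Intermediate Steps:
m(y) = -4*y
Z(k, B) = 2*k*(-2 + B) (Z(k, B) = (2*k)*(-2 + B) = 2*k*(-2 + B))
D(X) = 24*X (D(X) = (4 - 4*(-5))*X = (4 + 20)*X = 24*X)
I = 40 (I = (2*(-5)*(-2 + 6) + 24*2)*5 = (2*(-5)*4 + 48)*5 = (-40 + 48)*5 = 8*5 = 40)
I*58 = 40*58 = 2320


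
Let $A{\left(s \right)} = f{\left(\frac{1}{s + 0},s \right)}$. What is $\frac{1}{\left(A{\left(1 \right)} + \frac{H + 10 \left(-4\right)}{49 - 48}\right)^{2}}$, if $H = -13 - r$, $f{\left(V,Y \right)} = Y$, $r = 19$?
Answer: $\frac{1}{5041} \approx 0.00019837$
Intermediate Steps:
$A{\left(s \right)} = s$
$H = -32$ ($H = -13 - 19 = -32$)
$\frac{1}{\left(A{\left(1 \right)} + \frac{H + 10 \left(-4\right)}{49 - 48}\right)^{2}} = \frac{1}{\left(1 + \frac{-32 + 10 \left(-4\right)}{49 - 48}\right)^{2}} = \frac{1}{\left(1 + \frac{-32 - 40}{1}\right)^{2}} = \frac{1}{\left(1 - 72\right)^{2}} = \frac{1}{\left(-71\right)^{2}} = \frac{1}{5041}$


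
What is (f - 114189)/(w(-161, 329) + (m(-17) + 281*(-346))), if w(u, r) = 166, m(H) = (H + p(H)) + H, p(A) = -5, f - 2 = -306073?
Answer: 420260/97099 ≈ 4.3282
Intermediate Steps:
f = -306071 (f = 2 - 306073 = -306071)
m(H) = -5 + 2*H (m(H) = (H - 5) + H = (-5 + H) + H = -5 + 2*H)
(f - 114189)/(w(-161, 329) + (m(-17) + 281*(-346))) = (-306071 - 114189)/(166 + ((-5 + 2*(-17)) + 281*(-346))) = -420260/(166 + ((-5 - 34) - 97226)) = -420260/(166 + (-39 - 97226)) = -420260/(166 - 97265) = -420260/(-97099) = -420260*(-1/97099) = 420260/97099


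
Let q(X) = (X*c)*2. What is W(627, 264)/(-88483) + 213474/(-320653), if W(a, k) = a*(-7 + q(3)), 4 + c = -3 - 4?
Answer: -221695341/1493281021 ≈ -0.14846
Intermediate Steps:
c = -11 (c = -4 + (-3 - 4) = -4 - 7 = -11)
q(X) = -22*X (q(X) = (X*(-11))*2 = -11*X*2 = -22*X)
W(a, k) = -73*a (W(a, k) = a*(-7 - 22*3) = a*(-7 - 66) = a*(-73) = -73*a)
W(627, 264)/(-88483) + 213474/(-320653) = -73*627/(-88483) + 213474/(-320653) = -45771*(-1/88483) + 213474*(-1/320653) = 2409/4657 - 213474/320653 = -221695341/1493281021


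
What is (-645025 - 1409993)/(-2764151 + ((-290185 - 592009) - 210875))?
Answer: 342503/642870 ≈ 0.53277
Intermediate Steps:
(-645025 - 1409993)/(-2764151 + ((-290185 - 592009) - 210875)) = -2055018/(-2764151 + (-882194 - 210875)) = -2055018/(-2764151 - 1093069) = -2055018/(-3857220) = -2055018*(-1/3857220) = 342503/642870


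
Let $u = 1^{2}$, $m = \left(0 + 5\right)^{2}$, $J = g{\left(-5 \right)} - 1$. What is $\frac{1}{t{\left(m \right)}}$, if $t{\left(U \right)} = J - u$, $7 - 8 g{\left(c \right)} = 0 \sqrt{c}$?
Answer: $- \frac{8}{9} \approx -0.88889$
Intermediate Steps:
$g{\left(c \right)} = \frac{7}{8}$ ($g{\left(c \right)} = \frac{7}{8} - \frac{0 \sqrt{c}}{8} = \frac{7}{8} - 0 = \frac{7}{8} + 0 = \frac{7}{8}$)
$J = - \frac{1}{8}$ ($J = \frac{7}{8} - 1 = - \frac{1}{8} \approx -0.125$)
$m = 25$ ($m = 5^{2} = 25$)
$u = 1$
$t{\left(U \right)} = - \frac{9}{8}$ ($t{\left(U \right)} = - \frac{1}{8} - 1 = - \frac{9}{8}$)
$\frac{1}{t{\left(m \right)}} = \frac{1}{- \frac{9}{8}} = - \frac{8}{9}$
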